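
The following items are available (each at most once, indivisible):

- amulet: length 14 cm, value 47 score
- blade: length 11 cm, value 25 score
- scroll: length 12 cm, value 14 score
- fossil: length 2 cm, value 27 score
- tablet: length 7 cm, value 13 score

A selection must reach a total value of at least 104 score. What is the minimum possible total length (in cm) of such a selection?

34

Subsets with value ≥ 104, sorted by total length:
- amulet+blade+fossil+tablet: length 34, value 112
- amulet+blade+scroll+fossil: length 39, value 113
Minimum length: 34 cm.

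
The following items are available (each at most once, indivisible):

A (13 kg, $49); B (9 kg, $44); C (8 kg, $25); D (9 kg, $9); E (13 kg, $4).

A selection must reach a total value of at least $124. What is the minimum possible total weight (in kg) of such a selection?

39

Subsets with value ≥ 124, sorted by total weight:
- A+B+C+D: weight 39, value 127
- A+B+C+D+E: weight 52, value 131
Minimum weight: 39 kg.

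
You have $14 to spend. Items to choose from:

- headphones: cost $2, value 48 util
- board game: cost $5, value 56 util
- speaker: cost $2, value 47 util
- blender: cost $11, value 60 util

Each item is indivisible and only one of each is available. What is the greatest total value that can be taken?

151 util

Check high-value combinations within $14:
- headphones+board game+speaker: cost 2+5+2=9, value 48+56+47=151
- headphones+blender: cost 2+11=13, value 48+60=108
- speaker+blender: cost 2+11=13, value 47+60=107
Best: 151 util.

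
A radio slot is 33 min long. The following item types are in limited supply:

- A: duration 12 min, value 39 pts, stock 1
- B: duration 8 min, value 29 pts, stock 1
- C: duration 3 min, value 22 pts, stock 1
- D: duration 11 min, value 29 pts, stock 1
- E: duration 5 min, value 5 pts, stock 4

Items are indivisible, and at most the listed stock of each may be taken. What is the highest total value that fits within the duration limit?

100 pts

Best selections within duration 33 and stock limits:
- 1×A + 1×B + 1×C + 2×E: duration 33, value 100
- 1×A + 1×B + 1×D: duration 31, value 97
Best: 100 pts.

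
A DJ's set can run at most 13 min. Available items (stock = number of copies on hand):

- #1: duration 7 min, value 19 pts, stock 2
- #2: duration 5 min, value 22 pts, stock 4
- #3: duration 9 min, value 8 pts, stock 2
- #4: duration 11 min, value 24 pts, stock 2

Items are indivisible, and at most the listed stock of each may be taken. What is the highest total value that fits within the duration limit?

44 pts

Top feasible selections:
- 2×#2: duration 10, value 44
- 1×#1 + 1×#2: duration 12, value 41
- 1×#4: duration 11, value 24
Best: 44 pts.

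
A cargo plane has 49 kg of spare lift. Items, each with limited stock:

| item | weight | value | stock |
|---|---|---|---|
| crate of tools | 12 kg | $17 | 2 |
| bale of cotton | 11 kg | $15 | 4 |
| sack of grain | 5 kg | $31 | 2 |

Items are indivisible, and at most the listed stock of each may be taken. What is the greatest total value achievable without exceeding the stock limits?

$111

Top feasible selections:
- 2×crate of tools + 1×bale of cotton + 2×sack of grain: weight 45, value 111
- 1×crate of tools + 2×bale of cotton + 2×sack of grain: weight 44, value 109
- 3×bale of cotton + 2×sack of grain: weight 43, value 107
Best: $111.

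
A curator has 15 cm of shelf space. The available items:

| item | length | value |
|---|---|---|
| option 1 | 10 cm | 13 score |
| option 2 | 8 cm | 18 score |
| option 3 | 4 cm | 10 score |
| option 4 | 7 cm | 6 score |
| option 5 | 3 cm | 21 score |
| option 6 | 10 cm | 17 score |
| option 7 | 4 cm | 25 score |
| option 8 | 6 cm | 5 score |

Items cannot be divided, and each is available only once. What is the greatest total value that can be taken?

64 score

Check high-value combinations within 15 cm:
- option 2+option 5+option 7: length 8+3+4=15, value 18+21+25=64
- option 3+option 5+option 7: length 4+3+4=11, value 10+21+25=56
- option 4+option 5+option 7: length 7+3+4=14, value 6+21+25=52
- option 5+option 7+option 8: length 3+4+6=13, value 21+25+5=51
Best: 64 score.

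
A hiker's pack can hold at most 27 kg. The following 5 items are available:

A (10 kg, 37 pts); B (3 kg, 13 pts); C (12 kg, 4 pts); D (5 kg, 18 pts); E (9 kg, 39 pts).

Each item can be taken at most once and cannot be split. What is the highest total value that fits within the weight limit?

Check high-value combinations within 27 kg:
- A+B+D+E: weight 10+3+5+9=27, value 37+13+18+39=107
- A+D+E: weight 10+5+9=24, value 37+18+39=94
- A+B+E: weight 10+3+9=22, value 37+13+39=89
Best: 107 pts.

107 pts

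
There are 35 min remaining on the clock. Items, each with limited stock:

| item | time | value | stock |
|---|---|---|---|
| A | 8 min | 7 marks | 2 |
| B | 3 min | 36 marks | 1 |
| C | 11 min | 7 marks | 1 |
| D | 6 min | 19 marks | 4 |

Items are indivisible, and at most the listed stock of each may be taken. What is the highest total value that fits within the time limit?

Top feasible selections:
- 1×A + 1×B + 4×D: time 35, value 119
- 1×B + 4×D: time 27, value 112
- 1×A + 1×B + 3×D: time 29, value 100
Best: 119 marks.

119 marks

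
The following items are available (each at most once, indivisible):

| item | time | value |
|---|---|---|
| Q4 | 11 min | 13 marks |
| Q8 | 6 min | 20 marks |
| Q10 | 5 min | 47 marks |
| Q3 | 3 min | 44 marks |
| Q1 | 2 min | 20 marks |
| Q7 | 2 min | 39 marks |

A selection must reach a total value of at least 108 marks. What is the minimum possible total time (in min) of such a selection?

Subsets with value ≥ 108, sorted by total time:
- Q10+Q3+Q7: time 10, value 130
- Q10+Q3+Q1: time 10, value 111
- Q10+Q3+Q1+Q7: time 12, value 150
Minimum time: 10 min.

10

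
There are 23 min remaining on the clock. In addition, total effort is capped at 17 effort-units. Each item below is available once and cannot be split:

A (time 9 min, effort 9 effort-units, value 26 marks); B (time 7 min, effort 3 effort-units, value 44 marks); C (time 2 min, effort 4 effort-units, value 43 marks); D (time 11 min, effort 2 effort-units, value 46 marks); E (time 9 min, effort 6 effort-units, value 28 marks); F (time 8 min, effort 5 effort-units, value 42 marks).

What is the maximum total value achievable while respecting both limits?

133 marks

Feasible sets respecting both limits:
- B+C+D: time 20, effort 9, value 133
- C+D+F: time 21, effort 11, value 131
- B+C+F: time 17, effort 12, value 129
- C+D+E: time 22, effort 12, value 117
Best: 133 marks.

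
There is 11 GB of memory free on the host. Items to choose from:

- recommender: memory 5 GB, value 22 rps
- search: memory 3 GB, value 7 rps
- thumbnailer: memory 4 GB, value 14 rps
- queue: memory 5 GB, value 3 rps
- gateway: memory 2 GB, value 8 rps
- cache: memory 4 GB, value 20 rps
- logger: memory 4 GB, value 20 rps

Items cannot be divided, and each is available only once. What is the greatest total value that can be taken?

50 rps

Check high-value combinations within 11 GB:
- recommender+gateway+cache: memory 5+2+4=11, value 22+8+20=50
- recommender+gateway+logger: memory 5+2+4=11, value 22+8+20=50
- gateway+cache+logger: memory 2+4+4=10, value 8+20+20=48
Best: 50 rps.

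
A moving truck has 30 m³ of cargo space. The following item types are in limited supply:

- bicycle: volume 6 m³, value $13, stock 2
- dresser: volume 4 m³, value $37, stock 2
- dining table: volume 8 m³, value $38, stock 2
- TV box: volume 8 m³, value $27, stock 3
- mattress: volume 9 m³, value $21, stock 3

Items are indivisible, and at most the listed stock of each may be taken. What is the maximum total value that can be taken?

$163

Top feasible selections:
- 1×bicycle + 2×dresser + 2×dining table: volume 30, value 163
- 1×bicycle + 2×dresser + 1×dining table + 1×TV box: volume 30, value 152
- 2×dresser + 2×dining table: volume 24, value 150
- 1×bicycle + 2×dresser + 2×TV box: volume 30, value 141
Best: $163.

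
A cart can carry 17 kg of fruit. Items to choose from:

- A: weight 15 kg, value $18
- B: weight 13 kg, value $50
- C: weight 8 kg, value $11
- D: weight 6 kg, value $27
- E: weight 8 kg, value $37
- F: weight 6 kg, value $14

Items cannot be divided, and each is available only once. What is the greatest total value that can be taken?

Check high-value combinations within 17 kg:
- D+E: weight 6+8=14, value 27+37=64
- E+F: weight 8+6=14, value 37+14=51
- B: weight 13, value 50
Best: $64.

$64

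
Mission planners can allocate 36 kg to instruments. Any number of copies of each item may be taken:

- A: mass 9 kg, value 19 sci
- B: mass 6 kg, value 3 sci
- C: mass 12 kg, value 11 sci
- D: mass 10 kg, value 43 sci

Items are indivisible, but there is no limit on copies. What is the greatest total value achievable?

132 sci

Best value-per-unit is D at 43/10; filling with it alone gives 3×43 = 129.
Optimal mix: 1×B + 3×D → mass 36, value 132.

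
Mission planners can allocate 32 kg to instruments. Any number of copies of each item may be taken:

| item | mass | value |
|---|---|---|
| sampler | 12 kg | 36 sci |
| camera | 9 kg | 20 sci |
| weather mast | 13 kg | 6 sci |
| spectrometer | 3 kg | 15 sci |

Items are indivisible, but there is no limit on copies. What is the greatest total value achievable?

150 sci

Best value-per-unit is spectrometer at 15/3, and filling with it alone uses mass 10×3=30. No mix of the others beats 10×15 = 150.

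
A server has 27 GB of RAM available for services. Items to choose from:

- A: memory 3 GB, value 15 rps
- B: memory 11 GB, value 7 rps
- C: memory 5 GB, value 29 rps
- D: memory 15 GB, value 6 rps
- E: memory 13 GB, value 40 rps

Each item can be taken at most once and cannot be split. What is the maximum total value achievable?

84 rps

Check high-value combinations within 27 GB:
- A+C+E: memory 3+5+13=21, value 15+29+40=84
- C+E: memory 5+13=18, value 29+40=69
- A+B+E: memory 3+11+13=27, value 15+7+40=62
- A+E: memory 3+13=16, value 15+40=55
Best: 84 rps.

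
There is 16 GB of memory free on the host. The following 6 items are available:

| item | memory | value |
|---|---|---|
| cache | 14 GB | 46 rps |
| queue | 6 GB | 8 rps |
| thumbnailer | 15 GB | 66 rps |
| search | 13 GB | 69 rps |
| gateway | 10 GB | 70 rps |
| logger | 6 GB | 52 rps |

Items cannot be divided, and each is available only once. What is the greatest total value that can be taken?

Check high-value combinations within 16 GB:
- gateway+logger: memory 10+6=16, value 70+52=122
- queue+gateway: memory 6+10=16, value 8+70=78
- gateway: memory 10, value 70
- search: memory 13, value 69
Best: 122 rps.

122 rps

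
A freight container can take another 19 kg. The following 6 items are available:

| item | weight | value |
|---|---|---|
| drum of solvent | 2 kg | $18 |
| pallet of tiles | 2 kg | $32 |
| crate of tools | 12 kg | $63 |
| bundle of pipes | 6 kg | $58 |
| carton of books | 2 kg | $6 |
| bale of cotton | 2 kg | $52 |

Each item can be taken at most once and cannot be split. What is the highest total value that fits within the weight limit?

Check high-value combinations within 19 kg:
- drum of solvent+pallet of tiles+bundle of pipes+carton of books+bale of cotton: weight 2+2+6+2+2=14, value 18+32+58+6+52=166
- drum of solvent+pallet of tiles+crate of tools+bale of cotton: weight 2+2+12+2=18, value 18+32+63+52=165
- drum of solvent+pallet of tiles+bundle of pipes+bale of cotton: weight 2+2+6+2=12, value 18+32+58+52=160
- pallet of tiles+crate of tools+carton of books+bale of cotton: weight 2+12+2+2=18, value 32+63+6+52=153
Best: $166.

$166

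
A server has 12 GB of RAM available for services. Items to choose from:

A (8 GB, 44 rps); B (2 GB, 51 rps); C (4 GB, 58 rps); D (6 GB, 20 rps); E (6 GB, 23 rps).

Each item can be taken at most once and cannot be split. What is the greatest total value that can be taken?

132 rps

Check high-value combinations within 12 GB:
- B+C+E: memory 2+4+6=12, value 51+58+23=132
- B+C+D: memory 2+4+6=12, value 51+58+20=129
- B+C: memory 2+4=6, value 51+58=109
Best: 132 rps.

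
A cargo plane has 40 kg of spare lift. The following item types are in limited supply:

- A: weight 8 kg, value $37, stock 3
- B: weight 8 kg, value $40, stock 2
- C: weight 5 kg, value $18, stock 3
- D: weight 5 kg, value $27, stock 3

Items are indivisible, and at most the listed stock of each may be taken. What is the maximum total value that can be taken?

Top feasible selections:
- 1×A + 2×B + 3×D: weight 39, value 198
- 2×A + 1×B + 3×D: weight 39, value 195
- 3×A + 3×D: weight 39, value 192
Best: $198.

$198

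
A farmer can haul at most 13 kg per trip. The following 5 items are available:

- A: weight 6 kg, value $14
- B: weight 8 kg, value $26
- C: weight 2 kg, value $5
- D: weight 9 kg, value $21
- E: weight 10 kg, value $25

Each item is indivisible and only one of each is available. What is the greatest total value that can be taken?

Check high-value combinations within 13 kg:
- B+C: weight 8+2=10, value 26+5=31
- C+E: weight 2+10=12, value 5+25=30
- B: weight 8, value 26
- C+D: weight 2+9=11, value 5+21=26
Best: $31.

$31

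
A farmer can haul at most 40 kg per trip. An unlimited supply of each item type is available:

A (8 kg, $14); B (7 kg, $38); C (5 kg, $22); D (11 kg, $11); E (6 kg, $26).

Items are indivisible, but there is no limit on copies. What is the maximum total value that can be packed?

$212

Best value-per-unit is B at 38/7; filling with it alone gives 5×38 = 190.
Optimal mix: 5×B + 1×C → weight 40, value 212.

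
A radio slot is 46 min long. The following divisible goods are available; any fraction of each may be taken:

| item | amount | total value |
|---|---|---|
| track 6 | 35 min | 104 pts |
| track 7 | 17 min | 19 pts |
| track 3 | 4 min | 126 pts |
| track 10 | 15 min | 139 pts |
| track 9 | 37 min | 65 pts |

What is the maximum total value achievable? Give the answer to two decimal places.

Take in order of value per unit:
- track 3 (126/4 per unit): all 4 → value 126, running total 126.00
- track 10 (139/15 per unit): all 15 → value 139, running total 265.00
- track 6 (104/35 per unit): 27 of 35 → value 27×104/35 = 80.2286, running total 345.23
Total 345.23.

345.23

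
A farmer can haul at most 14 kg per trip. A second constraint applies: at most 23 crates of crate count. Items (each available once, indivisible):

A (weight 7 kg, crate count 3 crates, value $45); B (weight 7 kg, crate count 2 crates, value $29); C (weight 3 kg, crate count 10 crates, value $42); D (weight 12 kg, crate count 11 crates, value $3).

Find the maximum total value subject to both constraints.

Feasible sets respecting both limits:
- A+C: weight 10, crate count 13, value 87
- A+B: weight 14, crate count 5, value 74
- B+C: weight 10, crate count 12, value 71
- A: weight 7, crate count 3, value 45
Best: $87.

$87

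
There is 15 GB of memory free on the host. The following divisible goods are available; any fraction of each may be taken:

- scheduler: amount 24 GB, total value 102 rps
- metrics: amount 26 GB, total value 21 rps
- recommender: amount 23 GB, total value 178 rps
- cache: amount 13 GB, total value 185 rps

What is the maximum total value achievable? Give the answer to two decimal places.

200.48

Take in order of value per unit:
- cache (185/13 per unit): all 13 → value 185, running total 185.00
- recommender (178/23 per unit): 2 of 23 → value 2×178/23 = 15.4783, running total 200.48
Total 200.48.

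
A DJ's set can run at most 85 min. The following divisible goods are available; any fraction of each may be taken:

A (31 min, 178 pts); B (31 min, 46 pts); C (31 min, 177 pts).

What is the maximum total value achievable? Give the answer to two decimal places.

389.13

Take in order of value per unit:
- A (178/31 per unit): all 31 → value 178, running total 178.00
- C (177/31 per unit): all 31 → value 177, running total 355.00
- B (46/31 per unit): 23 of 31 → value 23×46/31 = 34.1290, running total 389.13
Total 389.13.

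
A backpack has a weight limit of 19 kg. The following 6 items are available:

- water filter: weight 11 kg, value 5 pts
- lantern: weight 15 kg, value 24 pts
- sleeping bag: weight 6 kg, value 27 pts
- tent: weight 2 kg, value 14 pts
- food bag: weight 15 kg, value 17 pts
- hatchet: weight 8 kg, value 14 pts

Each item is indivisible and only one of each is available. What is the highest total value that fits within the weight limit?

55 pts

Check high-value combinations within 19 kg:
- sleeping bag+tent+hatchet: weight 6+2+8=16, value 27+14+14=55
- water filter+sleeping bag+tent: weight 11+6+2=19, value 5+27+14=46
- sleeping bag+tent: weight 6+2=8, value 27+14=41
- sleeping bag+hatchet: weight 6+8=14, value 27+14=41
- lantern+tent: weight 15+2=17, value 24+14=38
Best: 55 pts.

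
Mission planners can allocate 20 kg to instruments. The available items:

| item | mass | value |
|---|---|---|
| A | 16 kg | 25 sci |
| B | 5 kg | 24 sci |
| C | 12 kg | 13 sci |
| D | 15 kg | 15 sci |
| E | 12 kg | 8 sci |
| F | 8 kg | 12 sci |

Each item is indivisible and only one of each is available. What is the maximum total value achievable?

Check high-value combinations within 20 kg:
- B+D: mass 5+15=20, value 24+15=39
- B+C: mass 5+12=17, value 24+13=37
- B+F: mass 5+8=13, value 24+12=36
- B+E: mass 5+12=17, value 24+8=32
Best: 39 sci.

39 sci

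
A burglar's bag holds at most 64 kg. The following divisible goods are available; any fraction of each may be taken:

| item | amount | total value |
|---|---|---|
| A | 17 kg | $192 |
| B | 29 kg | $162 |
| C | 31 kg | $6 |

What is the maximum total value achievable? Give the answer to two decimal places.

Take in order of value per unit:
- A (192/17 per unit): all 17 → value 192, running total 192.00
- B (162/29 per unit): all 29 → value 162, running total 354.00
- C (6/31 per unit): 18 of 31 → value 18×6/31 = 3.4839, running total 357.48
Total 357.48.

357.48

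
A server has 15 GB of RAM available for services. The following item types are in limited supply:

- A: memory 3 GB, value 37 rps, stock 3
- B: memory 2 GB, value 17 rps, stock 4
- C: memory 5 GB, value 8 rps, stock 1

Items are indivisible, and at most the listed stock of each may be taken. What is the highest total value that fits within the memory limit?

162 rps

Top feasible selections:
- 3×A + 3×B: memory 15, value 162
- 3×A + 2×B: memory 13, value 145
Best: 162 rps.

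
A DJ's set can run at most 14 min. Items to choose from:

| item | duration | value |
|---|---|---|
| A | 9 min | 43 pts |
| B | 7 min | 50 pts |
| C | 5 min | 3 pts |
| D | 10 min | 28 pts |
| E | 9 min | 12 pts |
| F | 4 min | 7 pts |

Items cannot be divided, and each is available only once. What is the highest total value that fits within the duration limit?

Check high-value combinations within 14 min:
- B+F: duration 7+4=11, value 50+7=57
- B+C: duration 7+5=12, value 50+3=53
- B: duration 7, value 50
- A+F: duration 9+4=13, value 43+7=50
- A+C: duration 9+5=14, value 43+3=46
Best: 57 pts.

57 pts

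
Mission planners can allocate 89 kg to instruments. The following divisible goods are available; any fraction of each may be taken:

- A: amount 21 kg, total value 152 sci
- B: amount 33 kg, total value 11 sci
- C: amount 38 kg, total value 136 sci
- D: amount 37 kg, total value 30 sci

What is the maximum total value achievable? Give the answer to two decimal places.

312.32

Take in order of value per unit:
- A (152/21 per unit): all 21 → value 152, running total 152.00
- C (136/38 per unit): all 38 → value 136, running total 288.00
- D (30/37 per unit): 30 of 37 → value 30×30/37 = 24.3243, running total 312.32
Total 312.32.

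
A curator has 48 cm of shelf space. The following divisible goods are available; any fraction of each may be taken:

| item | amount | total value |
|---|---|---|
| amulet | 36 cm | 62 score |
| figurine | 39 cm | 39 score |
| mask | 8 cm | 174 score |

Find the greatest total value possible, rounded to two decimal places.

Take in order of value per unit:
- mask (174/8 per unit): all 8 → value 174, running total 174.00
- amulet (62/36 per unit): all 36 → value 62, running total 236.00
- figurine (39/39 per unit): 4 of 39 → value 4×39/39 = 4.0000, running total 240.00
Total 240.00.

240.00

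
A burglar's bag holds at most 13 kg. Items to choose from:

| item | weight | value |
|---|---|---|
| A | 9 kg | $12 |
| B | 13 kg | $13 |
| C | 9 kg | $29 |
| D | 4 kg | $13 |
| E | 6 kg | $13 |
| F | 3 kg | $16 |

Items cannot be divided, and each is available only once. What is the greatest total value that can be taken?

Check high-value combinations within 13 kg:
- C+F: weight 9+3=12, value 29+16=45
- C+D: weight 9+4=13, value 29+13=42
- D+E+F: weight 4+6+3=13, value 13+13+16=42
- D+F: weight 4+3=7, value 13+16=29
Best: $45.

$45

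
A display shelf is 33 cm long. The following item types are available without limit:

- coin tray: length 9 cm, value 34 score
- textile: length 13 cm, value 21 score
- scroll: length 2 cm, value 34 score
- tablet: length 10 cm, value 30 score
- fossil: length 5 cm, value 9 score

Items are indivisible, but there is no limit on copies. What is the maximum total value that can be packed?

Best value-per-unit is scroll at 34/2, and filling with it alone uses length 16×2=32. No mix of the others beats 16×34 = 544.

544 score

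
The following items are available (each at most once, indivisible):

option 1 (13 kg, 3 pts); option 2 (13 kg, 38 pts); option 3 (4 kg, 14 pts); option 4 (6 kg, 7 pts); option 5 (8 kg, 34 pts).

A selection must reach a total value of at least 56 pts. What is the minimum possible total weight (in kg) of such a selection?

21

Subsets with value ≥ 56, sorted by total weight:
- option 2+option 5: weight 21, value 72
- option 2+option 3+option 4: weight 23, value 59
- option 2+option 3+option 5: weight 25, value 86
Minimum weight: 21 kg.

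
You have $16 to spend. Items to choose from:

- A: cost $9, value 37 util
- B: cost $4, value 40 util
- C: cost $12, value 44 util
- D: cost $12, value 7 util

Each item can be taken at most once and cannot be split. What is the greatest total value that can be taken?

This is a 0/1 knapsack; check combinations near the capacity.
- B+C: cost 4+12=16, value 40+44=84
- A+B: cost 9+4=13, value 37+40=77
- B+D: cost 4+12=16, value 40+7=47
- C: cost 12, value 44
Best: 84 util.

84 util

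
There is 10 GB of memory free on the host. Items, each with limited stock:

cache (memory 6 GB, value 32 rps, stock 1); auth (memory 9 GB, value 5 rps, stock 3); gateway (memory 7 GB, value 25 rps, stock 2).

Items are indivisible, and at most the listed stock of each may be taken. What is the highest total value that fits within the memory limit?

32 rps

Best selections within memory 10 and stock limits:
- 1×cache: memory 6, value 32
- 1×gateway: memory 7, value 25
- 1×auth: memory 9, value 5
Best: 32 rps.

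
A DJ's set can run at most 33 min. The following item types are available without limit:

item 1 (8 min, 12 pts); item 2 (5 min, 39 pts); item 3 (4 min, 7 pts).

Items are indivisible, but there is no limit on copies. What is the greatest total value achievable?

Best value-per-unit is item 2 at 39/5, and filling with it alone uses duration 6×5=30. No mix of the others beats 6×39 = 234.

234 pts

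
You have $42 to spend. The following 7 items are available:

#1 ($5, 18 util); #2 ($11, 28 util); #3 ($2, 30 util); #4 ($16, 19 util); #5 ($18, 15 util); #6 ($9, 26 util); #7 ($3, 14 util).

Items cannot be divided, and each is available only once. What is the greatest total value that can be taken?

Check high-value combinations within $42:
- #2+#3+#4+#6+#7: cost 11+2+16+9+3=41, value 28+30+19+26+14=117
- #1+#2+#3+#6+#7: cost 5+11+2+9+3=30, value 18+28+30+26+14=116
- #1+#2+#3+#4+#7: cost 5+11+2+16+3=37, value 18+28+30+19+14=109
- #1+#3+#4+#6+#7: cost 5+2+16+9+3=35, value 18+30+19+26+14=107
- #1+#2+#3+#5+#7: cost 5+11+2+18+3=39, value 18+28+30+15+14=105
Best: 117 util.

117 util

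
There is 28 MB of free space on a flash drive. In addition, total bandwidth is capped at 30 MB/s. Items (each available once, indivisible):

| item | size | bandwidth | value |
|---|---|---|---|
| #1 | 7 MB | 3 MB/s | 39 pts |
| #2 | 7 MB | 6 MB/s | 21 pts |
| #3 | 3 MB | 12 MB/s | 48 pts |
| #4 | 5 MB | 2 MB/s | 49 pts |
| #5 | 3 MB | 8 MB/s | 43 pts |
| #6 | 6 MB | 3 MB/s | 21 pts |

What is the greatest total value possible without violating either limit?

200 pts

Feasible sets respecting both limits:
- #1+#3+#4+#5+#6: size 24, bandwidth 28, value 200
- #1+#3+#4+#5: size 18, bandwidth 25, value 179
- #1+#2+#3+#4+#6: size 28, bandwidth 26, value 178
Best: 200 pts.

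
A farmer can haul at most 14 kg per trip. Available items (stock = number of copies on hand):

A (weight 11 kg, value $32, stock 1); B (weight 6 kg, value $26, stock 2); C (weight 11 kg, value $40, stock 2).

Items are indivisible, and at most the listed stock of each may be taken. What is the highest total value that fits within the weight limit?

$52

Top feasible selections:
- 2×B: weight 12, value 52
- 1×C: weight 11, value 40
Best: $52.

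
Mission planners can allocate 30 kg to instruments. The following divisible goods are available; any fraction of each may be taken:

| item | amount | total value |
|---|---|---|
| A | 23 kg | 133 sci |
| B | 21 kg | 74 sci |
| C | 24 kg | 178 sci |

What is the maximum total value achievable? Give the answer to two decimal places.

212.70

Take in order of value per unit:
- C (178/24 per unit): all 24 → value 178, running total 178.00
- A (133/23 per unit): 6 of 23 → value 6×133/23 = 34.6957, running total 212.70
Total 212.70.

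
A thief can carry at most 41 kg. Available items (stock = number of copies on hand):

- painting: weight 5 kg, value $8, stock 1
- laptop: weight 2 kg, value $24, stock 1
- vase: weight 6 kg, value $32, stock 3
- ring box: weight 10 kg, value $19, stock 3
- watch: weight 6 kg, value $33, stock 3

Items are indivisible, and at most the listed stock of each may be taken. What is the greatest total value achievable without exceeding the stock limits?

$219

Top feasible selections:
- 1×laptop + 3×vase + 3×watch: weight 38, value 219
- 1×painting + 3×vase + 3×watch: weight 41, value 203
Best: $219.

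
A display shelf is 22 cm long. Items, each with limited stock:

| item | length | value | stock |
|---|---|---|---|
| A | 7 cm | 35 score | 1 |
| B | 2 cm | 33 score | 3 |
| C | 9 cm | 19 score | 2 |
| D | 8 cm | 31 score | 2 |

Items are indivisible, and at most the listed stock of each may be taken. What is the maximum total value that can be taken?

165 score

Top feasible selections:
- 1×A + 3×B + 1×D: length 21, value 165
- 3×B + 2×D: length 22, value 161
- 1×A + 3×B + 1×C: length 22, value 153
Best: 165 score.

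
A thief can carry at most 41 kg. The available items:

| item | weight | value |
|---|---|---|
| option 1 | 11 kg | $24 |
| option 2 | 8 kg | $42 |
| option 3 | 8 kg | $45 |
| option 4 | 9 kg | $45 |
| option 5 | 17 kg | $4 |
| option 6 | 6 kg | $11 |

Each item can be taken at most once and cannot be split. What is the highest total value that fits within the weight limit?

$156

Check high-value combinations within 41 kg:
- option 1+option 2+option 3+option 4: weight 11+8+8+9=36, value 24+42+45+45=156
- option 2+option 3+option 4+option 6: weight 8+8+9+6=31, value 42+45+45+11=143
- option 2+option 3+option 4: weight 8+8+9=25, value 42+45+45=132
Best: $156.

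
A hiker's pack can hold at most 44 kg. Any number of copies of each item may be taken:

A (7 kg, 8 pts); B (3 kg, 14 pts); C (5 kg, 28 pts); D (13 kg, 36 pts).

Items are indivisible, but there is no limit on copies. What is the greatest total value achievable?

238 pts

Best value-per-unit is C at 28/5; filling with it alone gives 8×28 = 224.
Optimal mix: 3×B + 7×C → weight 44, value 238.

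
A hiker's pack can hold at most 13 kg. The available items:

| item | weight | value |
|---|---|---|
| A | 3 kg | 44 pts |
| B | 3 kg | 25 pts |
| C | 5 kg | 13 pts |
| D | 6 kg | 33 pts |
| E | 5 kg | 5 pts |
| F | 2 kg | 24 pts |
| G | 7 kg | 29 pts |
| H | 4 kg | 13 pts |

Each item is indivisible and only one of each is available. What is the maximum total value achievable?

106 pts

Check high-value combinations within 13 kg:
- A+B+F+H: weight 3+3+2+4=12, value 44+25+24+13=106
- A+B+C+F: weight 3+3+5+2=13, value 44+25+13+24=106
- A+B+D: weight 3+3+6=12, value 44+25+33=102
Best: 106 pts.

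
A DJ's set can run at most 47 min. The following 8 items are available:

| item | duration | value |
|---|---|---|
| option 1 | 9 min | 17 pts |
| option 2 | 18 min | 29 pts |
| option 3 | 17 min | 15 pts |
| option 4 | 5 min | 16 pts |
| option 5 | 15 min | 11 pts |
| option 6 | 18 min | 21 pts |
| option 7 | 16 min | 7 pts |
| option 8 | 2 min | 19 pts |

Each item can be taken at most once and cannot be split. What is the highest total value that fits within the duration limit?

86 pts

Check high-value combinations within 47 min:
- option 1+option 2+option 6+option 8: duration 9+18+18+2=47, value 17+29+21+19=86
- option 2+option 4+option 6+option 8: duration 18+5+18+2=43, value 29+16+21+19=85
- option 1+option 2+option 4+option 8: duration 9+18+5+2=34, value 17+29+16+19=81
- option 1+option 2+option 3+option 8: duration 9+18+17+2=46, value 17+29+15+19=80
Best: 86 pts.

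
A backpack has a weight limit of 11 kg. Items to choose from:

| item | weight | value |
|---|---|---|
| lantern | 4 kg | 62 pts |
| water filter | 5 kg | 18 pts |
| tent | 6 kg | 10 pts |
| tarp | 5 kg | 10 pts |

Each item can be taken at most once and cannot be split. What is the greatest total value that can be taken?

Check high-value combinations within 11 kg:
- lantern+water filter: weight 4+5=9, value 62+18=80
- lantern+tarp: weight 4+5=9, value 62+10=72
- lantern+tent: weight 4+6=10, value 62+10=72
- lantern: weight 4, value 62
Best: 80 pts.

80 pts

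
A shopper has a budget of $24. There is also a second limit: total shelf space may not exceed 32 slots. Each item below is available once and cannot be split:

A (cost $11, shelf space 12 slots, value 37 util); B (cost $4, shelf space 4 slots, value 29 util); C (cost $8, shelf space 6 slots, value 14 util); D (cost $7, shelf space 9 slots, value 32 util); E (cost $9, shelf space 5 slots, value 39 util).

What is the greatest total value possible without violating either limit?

Feasible sets respecting both limits:
- A+B+E: cost 24, shelf space 21, value 105
- B+D+E: cost 20, shelf space 18, value 100
- A+B+D: cost 22, shelf space 25, value 98
- C+D+E: cost 24, shelf space 20, value 85
Best: 105 util.

105 util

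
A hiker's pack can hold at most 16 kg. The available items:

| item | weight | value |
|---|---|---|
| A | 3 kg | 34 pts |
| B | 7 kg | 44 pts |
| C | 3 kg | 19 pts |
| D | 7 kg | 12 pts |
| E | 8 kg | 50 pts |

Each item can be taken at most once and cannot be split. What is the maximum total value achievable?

103 pts

Check high-value combinations within 16 kg:
- A+C+E: weight 3+3+8=14, value 34+19+50=103
- A+B+C: weight 3+7+3=13, value 34+44+19=97
- B+E: weight 7+8=15, value 44+50=94
- A+E: weight 3+8=11, value 34+50=84
- A+B: weight 3+7=10, value 34+44=78
Best: 103 pts.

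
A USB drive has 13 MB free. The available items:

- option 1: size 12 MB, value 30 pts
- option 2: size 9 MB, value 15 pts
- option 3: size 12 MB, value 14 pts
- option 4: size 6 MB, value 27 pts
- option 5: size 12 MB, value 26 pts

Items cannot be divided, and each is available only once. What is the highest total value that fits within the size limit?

30 pts

Check high-value combinations within 13 MB:
- option 1: size 12, value 30
- option 4: size 6, value 27
- option 5: size 12, value 26
Best: 30 pts.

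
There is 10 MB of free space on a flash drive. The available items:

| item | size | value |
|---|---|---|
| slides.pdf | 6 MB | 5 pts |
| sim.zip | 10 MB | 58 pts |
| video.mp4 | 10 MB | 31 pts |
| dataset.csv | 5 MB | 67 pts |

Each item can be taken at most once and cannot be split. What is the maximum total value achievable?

67 pts

Check high-value combinations within 10 MB:
- dataset.csv: size 5, value 67
- sim.zip: size 10, value 58
- video.mp4: size 10, value 31
- slides.pdf: size 6, value 5
Best: 67 pts.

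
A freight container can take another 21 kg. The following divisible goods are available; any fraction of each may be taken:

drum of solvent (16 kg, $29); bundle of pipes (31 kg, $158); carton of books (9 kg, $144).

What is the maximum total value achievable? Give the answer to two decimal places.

205.16

Take in order of value per unit:
- carton of books (144/9 per unit): all 9 → value 144, running total 144.00
- bundle of pipes (158/31 per unit): 12 of 31 → value 12×158/31 = 61.1613, running total 205.16
Total 205.16.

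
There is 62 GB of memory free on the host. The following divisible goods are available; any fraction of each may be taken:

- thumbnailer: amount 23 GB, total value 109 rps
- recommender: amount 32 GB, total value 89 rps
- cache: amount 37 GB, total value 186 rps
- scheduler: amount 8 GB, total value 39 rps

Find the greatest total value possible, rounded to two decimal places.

Take in order of value per unit:
- cache (186/37 per unit): all 37 → value 186, running total 186.00
- scheduler (39/8 per unit): all 8 → value 39, running total 225.00
- thumbnailer (109/23 per unit): 17 of 23 → value 17×109/23 = 80.5652, running total 305.57
Total 305.57.

305.57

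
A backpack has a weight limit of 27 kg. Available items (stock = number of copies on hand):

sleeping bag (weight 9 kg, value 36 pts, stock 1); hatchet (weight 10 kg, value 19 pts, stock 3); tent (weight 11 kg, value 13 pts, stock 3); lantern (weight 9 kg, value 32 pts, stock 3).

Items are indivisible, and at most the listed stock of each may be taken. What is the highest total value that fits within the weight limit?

100 pts

Top feasible selections:
- 1×sleeping bag + 2×lantern: weight 27, value 100
- 3×lantern: weight 27, value 96
- 1×sleeping bag + 1×lantern: weight 18, value 68
- 2×lantern: weight 18, value 64
Best: 100 pts.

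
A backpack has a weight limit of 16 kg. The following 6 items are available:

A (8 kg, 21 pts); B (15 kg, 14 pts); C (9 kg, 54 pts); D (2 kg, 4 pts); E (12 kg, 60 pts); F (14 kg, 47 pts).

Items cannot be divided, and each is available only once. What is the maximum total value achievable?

64 pts

Check high-value combinations within 16 kg:
- D+E: weight 2+12=14, value 4+60=64
- E: weight 12, value 60
- C+D: weight 9+2=11, value 54+4=58
- C: weight 9, value 54
- D+F: weight 2+14=16, value 4+47=51
Best: 64 pts.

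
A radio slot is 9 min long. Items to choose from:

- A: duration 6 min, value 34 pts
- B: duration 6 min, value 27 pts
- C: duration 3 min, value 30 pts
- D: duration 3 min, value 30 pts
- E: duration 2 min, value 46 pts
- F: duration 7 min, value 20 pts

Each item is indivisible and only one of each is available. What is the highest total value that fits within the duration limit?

Check high-value combinations within 9 min:
- C+D+E: duration 3+3+2=8, value 30+30+46=106
- A+E: duration 6+2=8, value 34+46=80
- C+E: duration 3+2=5, value 30+46=76
- D+E: duration 3+2=5, value 30+46=76
- B+E: duration 6+2=8, value 27+46=73
Best: 106 pts.

106 pts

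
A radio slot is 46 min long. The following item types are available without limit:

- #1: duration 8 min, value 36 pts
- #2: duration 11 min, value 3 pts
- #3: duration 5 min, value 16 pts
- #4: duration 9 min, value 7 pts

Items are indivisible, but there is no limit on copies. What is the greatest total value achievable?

196 pts

Best value-per-unit is #1 at 36/8; filling with it alone gives 5×36 = 180.
Optimal mix: 5×#1 + 1×#3 → duration 45, value 196.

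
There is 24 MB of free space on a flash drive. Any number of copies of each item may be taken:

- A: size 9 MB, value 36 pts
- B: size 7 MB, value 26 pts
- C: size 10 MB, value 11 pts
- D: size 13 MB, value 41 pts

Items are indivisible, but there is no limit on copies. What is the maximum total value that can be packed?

Best value-per-unit is A at 36/9; filling with it alone gives 2×36 = 72.
Optimal mix: 1×A + 2×B → size 23, value 88.

88 pts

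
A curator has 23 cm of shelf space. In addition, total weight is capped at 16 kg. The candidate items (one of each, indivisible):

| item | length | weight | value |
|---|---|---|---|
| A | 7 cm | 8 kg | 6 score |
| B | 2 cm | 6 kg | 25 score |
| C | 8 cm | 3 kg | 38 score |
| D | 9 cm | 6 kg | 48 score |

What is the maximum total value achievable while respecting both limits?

111 score

Feasible sets respecting both limits:
- B+C+D: length 19, weight 15, value 111
- C+D: length 17, weight 9, value 86
- B+D: length 11, weight 12, value 73
- B+C: length 10, weight 9, value 63
Best: 111 score.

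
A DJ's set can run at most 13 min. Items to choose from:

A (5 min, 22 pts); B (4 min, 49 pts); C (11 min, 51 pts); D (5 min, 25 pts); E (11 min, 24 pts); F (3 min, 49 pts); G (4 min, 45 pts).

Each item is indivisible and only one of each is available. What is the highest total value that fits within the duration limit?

143 pts

Check high-value combinations within 13 min:
- B+F+G: duration 4+3+4=11, value 49+49+45=143
- B+D+F: duration 4+5+3=12, value 49+25+49=123
- A+B+F: duration 5+4+3=12, value 22+49+49=120
- D+F+G: duration 5+3+4=12, value 25+49+45=119
- B+D+G: duration 4+5+4=13, value 49+25+45=119
Best: 143 pts.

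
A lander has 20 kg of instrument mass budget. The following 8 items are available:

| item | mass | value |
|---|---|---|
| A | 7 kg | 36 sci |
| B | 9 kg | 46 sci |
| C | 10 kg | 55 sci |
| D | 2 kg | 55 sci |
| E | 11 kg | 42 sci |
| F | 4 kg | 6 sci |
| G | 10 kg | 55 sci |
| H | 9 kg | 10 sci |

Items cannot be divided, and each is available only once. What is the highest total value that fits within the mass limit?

Check high-value combinations within 20 kg:
- A+C+D: mass 7+10+2=19, value 36+55+55=146
- A+D+G: mass 7+2+10=19, value 36+55+55=146
- A+B+D: mass 7+9+2=18, value 36+46+55=137
Best: 146 sci.

146 sci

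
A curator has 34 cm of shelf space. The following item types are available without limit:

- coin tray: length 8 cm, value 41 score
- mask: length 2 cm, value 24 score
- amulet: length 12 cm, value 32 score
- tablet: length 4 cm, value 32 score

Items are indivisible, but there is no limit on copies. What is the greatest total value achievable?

408 score

Best value-per-unit is mask at 24/2, and filling with it alone uses length 17×2=34. No mix of the others beats 17×24 = 408.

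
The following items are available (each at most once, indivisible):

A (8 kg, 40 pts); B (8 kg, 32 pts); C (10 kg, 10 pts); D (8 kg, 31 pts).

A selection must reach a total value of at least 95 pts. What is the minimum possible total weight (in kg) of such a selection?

24

Subsets with value ≥ 95, sorted by total weight:
- A+B+D: weight 24, value 103
- A+B+C+D: weight 34, value 113
Minimum weight: 24 kg.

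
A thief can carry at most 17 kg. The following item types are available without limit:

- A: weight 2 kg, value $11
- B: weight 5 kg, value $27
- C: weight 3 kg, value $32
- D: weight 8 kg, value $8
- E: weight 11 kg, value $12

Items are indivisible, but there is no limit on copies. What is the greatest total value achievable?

Best value-per-unit is C at 32/3; filling with it alone gives 5×32 = 160.
Optimal mix: 1×A + 5×C → weight 17, value 171.

$171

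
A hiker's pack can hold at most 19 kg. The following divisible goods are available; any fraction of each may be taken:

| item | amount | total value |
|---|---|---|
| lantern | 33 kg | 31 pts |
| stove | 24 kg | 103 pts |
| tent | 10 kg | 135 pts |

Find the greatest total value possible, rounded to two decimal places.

Take in order of value per unit:
- tent (135/10 per unit): all 10 → value 135, running total 135.00
- stove (103/24 per unit): 9 of 24 → value 9×103/24 = 38.6250, running total 173.63
Total 173.63.

173.63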